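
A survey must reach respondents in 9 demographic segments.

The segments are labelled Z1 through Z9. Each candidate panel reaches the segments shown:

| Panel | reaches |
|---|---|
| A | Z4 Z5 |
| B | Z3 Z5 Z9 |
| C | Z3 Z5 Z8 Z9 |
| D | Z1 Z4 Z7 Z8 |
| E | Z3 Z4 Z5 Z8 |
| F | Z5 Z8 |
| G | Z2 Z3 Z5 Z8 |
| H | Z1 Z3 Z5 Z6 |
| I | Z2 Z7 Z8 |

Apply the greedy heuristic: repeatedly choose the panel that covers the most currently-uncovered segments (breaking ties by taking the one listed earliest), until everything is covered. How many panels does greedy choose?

4

Greedy: pick C (covers 4 new) → pick D (covers 3 new) → pick G (covers 1 new) → pick H (covers 1 new). Total picks: 4.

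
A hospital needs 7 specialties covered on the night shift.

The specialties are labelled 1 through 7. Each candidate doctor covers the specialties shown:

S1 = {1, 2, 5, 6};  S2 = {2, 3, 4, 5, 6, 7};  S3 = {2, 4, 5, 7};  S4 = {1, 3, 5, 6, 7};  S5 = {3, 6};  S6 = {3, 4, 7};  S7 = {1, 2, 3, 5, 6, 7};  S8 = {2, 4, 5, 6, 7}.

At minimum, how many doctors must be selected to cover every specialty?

Take {S2, S4}. Their union is {1, 2, 3, 4, 5, 6, 7}, which is all 7 specialties.
No single doctor has all 7 specialties (the largest, S2, has 6), so 2 is optimal.

2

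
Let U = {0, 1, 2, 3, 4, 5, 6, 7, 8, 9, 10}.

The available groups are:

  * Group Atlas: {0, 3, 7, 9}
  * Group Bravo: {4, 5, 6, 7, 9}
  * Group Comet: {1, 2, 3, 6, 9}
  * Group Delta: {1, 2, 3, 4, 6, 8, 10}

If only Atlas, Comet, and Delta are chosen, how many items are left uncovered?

1

Union of Atlas, Comet, Delta = {0, 1, 2, 3, 4, 6, 7, 8, 9, 10}.
Not covered: 5 — 1 item.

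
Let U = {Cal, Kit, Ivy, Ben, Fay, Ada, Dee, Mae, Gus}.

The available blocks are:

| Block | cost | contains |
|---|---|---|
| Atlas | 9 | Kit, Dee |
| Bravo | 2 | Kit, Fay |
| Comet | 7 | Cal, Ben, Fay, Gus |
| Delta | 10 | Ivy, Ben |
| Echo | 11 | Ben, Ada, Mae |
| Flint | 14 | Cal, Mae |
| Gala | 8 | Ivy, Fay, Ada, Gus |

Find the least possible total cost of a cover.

Atlas, Comet, Echo, Gala together cover every point (Atlas ∪ Comet ∪ Echo ∪ Gala = {Cal, Kit, Ivy, Ben, Fay, Ada, Dee, Mae, Gus}); total cost 9 + 7 + 11 + 8 = 35.
The greedy pick Bravo, Comet, Gala, Atlas, Echo costs 37; no covering selection beats 35.

35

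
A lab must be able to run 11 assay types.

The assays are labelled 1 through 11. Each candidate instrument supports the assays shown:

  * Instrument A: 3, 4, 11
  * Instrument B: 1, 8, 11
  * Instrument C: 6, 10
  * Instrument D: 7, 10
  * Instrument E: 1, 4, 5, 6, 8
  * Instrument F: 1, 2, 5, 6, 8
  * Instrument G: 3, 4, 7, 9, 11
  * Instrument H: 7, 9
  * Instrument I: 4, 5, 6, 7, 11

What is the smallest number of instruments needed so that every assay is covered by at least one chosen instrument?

3

D and F and G together: D ∪ F ∪ G = {1, 2, 3, 4, 5, 6, 7, 8, 9, 10, 11} — every assay is covered.
Each instrument has at most 5 assays, and 2·5 = 10 < 11 — so at least 3 instruments are needed, and 3 is optimal.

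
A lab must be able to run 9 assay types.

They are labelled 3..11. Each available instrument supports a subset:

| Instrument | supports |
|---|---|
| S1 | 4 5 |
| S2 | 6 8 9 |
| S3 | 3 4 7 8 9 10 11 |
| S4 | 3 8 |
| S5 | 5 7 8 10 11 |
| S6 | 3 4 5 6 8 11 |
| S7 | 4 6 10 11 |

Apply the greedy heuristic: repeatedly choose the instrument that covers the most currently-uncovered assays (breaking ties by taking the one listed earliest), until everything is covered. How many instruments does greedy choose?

2

Greedy: pick S3 (covers 7 new) → pick S6 (covers 2 new). Total picks: 2.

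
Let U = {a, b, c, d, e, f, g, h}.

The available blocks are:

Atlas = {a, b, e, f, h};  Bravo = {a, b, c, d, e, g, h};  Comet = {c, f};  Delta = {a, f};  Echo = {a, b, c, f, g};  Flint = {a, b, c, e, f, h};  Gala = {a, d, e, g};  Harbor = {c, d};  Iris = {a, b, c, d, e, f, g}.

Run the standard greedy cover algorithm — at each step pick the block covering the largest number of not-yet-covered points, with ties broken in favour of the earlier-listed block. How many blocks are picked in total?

2

Greedy: pick Bravo (covers 7 new) → pick Atlas (covers 1 new). Total picks: 2.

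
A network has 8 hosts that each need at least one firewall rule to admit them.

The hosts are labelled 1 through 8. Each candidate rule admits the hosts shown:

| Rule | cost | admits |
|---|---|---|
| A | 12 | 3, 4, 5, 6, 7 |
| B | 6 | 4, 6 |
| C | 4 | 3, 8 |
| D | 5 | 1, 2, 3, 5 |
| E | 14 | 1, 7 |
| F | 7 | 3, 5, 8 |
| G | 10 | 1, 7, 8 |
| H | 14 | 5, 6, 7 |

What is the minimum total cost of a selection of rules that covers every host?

B, D, G together cover every host (B ∪ D ∪ G = {1, 2, 3, 4, 5, 6, 7, 8}); total cost 6 + 5 + 10 = 21.
The greedy pick D, B, C, G costs 25; no covering selection beats 21.

21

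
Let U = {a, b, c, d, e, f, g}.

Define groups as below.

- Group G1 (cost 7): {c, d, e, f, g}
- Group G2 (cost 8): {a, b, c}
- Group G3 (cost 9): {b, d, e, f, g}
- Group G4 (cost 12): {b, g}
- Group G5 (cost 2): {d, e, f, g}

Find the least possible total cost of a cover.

G2, G5 together cover every element (G2 ∪ G5 = {a, b, c, d, e, f, g}); total cost 8 + 2 = 10.
No covering selection has total cost below 10.

10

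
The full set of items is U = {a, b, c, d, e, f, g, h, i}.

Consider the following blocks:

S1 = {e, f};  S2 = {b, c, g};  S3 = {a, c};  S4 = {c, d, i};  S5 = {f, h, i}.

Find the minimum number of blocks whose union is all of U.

5

Take {S1, S2, S3, S4, S5}. Their union is {a, b, c, d, e, f, g, h, i}, which is all 9 items.
No 4 of the 5 blocks cover everything (all 5 combinations miss at least one item), so 5 is optimal.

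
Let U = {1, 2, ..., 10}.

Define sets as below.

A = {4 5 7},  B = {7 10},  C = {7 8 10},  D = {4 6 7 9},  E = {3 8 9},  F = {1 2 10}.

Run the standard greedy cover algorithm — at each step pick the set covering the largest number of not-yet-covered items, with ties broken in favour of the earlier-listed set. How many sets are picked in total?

4

Greedy: pick D (covers 4 new) → pick F (covers 3 new) → pick E (covers 2 new) → pick A (covers 1 new). Total picks: 4.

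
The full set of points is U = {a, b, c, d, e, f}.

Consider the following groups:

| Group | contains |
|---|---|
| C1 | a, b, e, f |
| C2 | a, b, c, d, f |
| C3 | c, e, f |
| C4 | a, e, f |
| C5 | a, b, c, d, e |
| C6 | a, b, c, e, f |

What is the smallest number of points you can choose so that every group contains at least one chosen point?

H = {e, f} meets every group (each contains at least one member of H), and |H| = 2.
No single point lies in every group, so at least 2 are needed and 2 is optimal.

2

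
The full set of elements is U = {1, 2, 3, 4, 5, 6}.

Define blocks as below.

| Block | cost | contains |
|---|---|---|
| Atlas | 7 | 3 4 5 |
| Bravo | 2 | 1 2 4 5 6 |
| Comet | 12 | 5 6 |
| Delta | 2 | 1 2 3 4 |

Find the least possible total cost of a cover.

Bravo, Delta together cover every element (Bravo ∪ Delta = {1, 2, 3, 4, 5, 6}); total cost 2 + 2 = 4.
No covering selection has total cost below 4.

4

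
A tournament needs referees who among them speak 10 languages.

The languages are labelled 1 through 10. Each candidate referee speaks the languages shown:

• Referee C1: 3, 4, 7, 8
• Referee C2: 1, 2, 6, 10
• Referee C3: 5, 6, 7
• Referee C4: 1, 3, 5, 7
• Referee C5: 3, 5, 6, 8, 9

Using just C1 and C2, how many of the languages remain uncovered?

2

Union of C1, C2 = {1, 2, 3, 4, 6, 7, 8, 10}.
Not covered: 5, 9 — 2 languages.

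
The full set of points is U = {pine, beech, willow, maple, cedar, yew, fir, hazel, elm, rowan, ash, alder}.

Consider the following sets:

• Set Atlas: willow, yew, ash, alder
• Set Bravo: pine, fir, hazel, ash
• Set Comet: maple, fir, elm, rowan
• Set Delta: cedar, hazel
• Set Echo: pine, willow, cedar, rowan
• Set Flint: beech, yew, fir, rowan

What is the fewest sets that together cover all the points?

Atlas, Bravo, Comet, Echo, and Flint cover everything between them: the union {pine, beech, willow, maple, cedar, yew, fir, hazel, elm, rowan, ash, alder} is all of U.
No 4 of the 6 sets cover everything (all 15 combinations miss at least one point), so 5 is optimal.

5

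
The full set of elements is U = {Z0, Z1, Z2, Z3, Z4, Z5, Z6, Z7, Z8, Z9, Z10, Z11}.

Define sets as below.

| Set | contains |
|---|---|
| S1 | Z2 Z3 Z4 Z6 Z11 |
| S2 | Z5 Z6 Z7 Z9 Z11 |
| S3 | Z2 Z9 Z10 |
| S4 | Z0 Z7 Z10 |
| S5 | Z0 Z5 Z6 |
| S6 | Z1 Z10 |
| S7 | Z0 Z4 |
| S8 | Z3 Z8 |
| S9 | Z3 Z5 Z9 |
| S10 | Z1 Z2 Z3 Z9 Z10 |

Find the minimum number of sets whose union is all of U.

S2, S7, S8, and S10 cover everything between them: the union {Z0, Z1, Z2, Z3, Z4, Z5, Z6, Z7, Z8, Z9, Z10, Z11} is all of U.
No 3 of the 10 sets cover everything (all 120 combinations miss at least one element), so 4 is optimal.

4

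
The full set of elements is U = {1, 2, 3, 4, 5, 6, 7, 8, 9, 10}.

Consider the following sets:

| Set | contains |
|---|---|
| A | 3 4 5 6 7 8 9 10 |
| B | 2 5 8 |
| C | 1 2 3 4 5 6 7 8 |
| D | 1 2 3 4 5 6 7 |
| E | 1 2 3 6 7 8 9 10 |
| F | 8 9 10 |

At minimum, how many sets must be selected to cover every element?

Take {A, E}. Their union is {1, 2, 3, 4, 5, 6, 7, 8, 9, 10}, which is all 10 elements.
No single set has all 10 elements (the largest, A, has 8), so 2 is optimal.

2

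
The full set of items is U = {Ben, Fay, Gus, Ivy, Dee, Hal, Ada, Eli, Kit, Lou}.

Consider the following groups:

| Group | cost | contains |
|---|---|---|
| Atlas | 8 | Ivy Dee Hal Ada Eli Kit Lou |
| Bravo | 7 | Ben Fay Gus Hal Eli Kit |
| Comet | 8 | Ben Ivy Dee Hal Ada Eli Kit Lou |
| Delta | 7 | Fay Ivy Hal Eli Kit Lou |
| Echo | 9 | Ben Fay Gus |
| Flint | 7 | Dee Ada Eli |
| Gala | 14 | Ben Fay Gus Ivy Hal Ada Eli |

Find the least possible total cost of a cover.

Bravo, Comet together cover every item (Bravo ∪ Comet = {Ben, Fay, Gus, Ivy, Dee, Hal, Ada, Eli, Kit, Lou}); total cost 7 + 8 = 15.
No covering selection has total cost below 15.

15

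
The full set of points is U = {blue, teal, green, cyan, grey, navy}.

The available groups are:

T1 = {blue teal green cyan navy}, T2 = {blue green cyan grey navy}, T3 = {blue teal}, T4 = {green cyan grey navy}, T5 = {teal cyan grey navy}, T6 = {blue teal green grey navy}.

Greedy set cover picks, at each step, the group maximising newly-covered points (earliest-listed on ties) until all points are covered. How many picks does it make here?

2

Greedy: pick T1 (covers 5 new) → pick T2 (covers 1 new). Total picks: 2.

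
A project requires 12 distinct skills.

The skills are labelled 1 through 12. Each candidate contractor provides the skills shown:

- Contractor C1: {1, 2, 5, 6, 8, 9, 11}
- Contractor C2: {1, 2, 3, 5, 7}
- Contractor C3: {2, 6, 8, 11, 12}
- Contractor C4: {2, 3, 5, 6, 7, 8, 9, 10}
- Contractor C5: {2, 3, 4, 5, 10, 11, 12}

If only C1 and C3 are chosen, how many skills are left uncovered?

4

Union of C1, C3 = {1, 2, 5, 6, 8, 9, 11, 12}.
Not covered: 3, 4, 7, 10 — 4 skills.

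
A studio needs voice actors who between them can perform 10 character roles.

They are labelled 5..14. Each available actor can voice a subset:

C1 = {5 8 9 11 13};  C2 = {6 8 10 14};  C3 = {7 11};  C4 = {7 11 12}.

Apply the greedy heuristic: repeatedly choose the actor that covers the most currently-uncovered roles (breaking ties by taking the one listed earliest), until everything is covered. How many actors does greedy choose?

3

Greedy: pick C1 (covers 5 new) → pick C2 (covers 3 new) → pick C4 (covers 2 new). Total picks: 3.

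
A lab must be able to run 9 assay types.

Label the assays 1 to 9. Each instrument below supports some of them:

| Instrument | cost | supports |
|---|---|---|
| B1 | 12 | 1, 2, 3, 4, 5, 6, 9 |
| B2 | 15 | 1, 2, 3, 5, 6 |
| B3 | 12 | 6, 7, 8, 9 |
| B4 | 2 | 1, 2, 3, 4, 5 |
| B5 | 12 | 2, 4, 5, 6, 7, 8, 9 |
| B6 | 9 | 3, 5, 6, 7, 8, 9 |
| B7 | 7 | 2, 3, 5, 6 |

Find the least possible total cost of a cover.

11

B4, B6 together cover every assay (B4 ∪ B6 = {1, 2, 3, 4, 5, 6, 7, 8, 9}); total cost 2 + 9 = 11.
No covering selection has total cost below 11.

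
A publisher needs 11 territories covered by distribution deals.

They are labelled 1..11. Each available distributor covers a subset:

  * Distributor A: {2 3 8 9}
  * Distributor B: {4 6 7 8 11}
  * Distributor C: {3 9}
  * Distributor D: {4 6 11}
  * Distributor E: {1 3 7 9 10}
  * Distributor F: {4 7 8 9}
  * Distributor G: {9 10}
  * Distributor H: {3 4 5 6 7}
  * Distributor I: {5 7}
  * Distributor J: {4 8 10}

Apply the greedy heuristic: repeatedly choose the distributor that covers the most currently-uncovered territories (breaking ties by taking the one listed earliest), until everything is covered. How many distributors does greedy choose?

4

Greedy: pick B (covers 5 new) → pick E (covers 4 new) → pick A (covers 1 new) → pick H (covers 1 new). Total picks: 4.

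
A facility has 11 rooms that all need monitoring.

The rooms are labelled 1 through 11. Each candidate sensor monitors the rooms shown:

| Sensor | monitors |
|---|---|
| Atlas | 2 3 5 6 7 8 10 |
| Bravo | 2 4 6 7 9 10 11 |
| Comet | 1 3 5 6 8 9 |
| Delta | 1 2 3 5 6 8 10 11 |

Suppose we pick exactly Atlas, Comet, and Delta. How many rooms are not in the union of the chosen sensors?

Union of Atlas, Comet, Delta = {1, 2, 3, 5, 6, 7, 8, 9, 10, 11}.
Not covered: 4 — 1 room.

1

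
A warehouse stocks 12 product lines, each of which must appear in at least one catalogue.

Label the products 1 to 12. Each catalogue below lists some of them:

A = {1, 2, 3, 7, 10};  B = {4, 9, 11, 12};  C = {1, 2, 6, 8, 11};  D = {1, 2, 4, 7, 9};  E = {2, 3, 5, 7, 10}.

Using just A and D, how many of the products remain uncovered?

5

Union of A, D = {1, 2, 3, 4, 7, 9, 10}.
Not covered: 5, 6, 8, 11, 12 — 5 products.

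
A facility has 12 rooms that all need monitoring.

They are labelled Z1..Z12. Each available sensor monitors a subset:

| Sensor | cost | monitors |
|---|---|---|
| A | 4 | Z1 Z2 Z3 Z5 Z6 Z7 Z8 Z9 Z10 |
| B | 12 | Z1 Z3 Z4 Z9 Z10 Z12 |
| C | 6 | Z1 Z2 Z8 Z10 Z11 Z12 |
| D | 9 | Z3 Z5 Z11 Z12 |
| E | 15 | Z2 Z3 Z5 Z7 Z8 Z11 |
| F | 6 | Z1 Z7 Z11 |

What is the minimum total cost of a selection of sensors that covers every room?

22

A, B, F together cover every room (A ∪ B ∪ F = {Z1, Z2, Z3, Z4, Z5, Z6, Z7, Z8, Z9, Z10, Z11, Z12}); total cost 4 + 12 + 6 = 22.
No covering selection has total cost below 22.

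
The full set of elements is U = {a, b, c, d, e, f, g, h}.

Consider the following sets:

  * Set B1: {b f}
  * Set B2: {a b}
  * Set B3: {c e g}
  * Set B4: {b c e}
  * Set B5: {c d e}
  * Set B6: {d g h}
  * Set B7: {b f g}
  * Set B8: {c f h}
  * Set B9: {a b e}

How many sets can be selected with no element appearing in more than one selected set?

2

B5, B7 are pairwise disjoint (B5={c,d,e}; B7={b,f,g}).
Every remaining set overlaps one of these, and no 3 of the listed sets are pairwise disjoint, so 2 is the maximum.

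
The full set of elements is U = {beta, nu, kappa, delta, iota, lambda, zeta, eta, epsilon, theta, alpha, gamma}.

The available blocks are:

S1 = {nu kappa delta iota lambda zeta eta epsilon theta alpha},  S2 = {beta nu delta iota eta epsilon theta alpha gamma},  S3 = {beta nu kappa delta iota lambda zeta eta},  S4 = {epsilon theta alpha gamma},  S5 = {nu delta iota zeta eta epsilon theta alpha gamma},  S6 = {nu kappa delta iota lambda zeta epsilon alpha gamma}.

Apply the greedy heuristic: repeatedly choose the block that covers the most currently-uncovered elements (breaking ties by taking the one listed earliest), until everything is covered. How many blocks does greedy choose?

Greedy: pick S1 (covers 10 new) → pick S2 (covers 2 new). Total picks: 2.

2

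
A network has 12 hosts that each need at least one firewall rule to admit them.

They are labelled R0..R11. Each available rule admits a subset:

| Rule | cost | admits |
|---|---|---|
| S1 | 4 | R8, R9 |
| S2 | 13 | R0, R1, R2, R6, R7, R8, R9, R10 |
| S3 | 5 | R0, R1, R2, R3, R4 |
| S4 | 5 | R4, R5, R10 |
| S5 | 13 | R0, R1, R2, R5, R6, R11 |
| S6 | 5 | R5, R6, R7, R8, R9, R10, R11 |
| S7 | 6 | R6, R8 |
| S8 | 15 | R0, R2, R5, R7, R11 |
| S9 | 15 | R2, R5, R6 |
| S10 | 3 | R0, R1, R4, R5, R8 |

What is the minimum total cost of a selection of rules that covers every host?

S3, S6 together cover every host (S3 ∪ S6 = {R0, R1, R2, R3, R4, R5, R6, R7, R8, R9, R10, R11}); total cost 5 + 5 = 10.
The greedy pick S10, S6, S3 costs 13; no covering selection beats 10.

10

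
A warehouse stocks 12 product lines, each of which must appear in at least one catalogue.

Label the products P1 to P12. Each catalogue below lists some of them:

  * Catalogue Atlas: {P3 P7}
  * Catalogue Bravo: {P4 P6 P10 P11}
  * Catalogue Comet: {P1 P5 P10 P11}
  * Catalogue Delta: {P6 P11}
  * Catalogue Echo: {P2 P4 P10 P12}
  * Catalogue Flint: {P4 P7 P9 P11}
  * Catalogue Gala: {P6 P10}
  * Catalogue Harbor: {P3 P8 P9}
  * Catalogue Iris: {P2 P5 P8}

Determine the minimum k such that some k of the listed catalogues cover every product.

5

Atlas and Bravo and Comet and Echo and Harbor together: Atlas ∪ Bravo ∪ Comet ∪ Echo ∪ Harbor = {P1, P2, P3, P4, P5, P6, P7, P8, P9, P10, P11, P12} — every product is covered.
No 4 of the 9 catalogues cover everything (all 126 combinations miss at least one product), so 5 is optimal.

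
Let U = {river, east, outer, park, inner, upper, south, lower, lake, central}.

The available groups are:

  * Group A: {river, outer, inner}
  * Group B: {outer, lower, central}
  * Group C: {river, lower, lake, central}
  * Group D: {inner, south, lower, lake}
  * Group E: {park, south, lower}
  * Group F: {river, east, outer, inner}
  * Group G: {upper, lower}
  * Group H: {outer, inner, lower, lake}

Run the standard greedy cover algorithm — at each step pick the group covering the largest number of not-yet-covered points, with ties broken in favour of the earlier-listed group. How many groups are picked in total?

Greedy: pick C (covers 4 new) → pick F (covers 3 new) → pick E (covers 2 new) → pick G (covers 1 new). Total picks: 4.

4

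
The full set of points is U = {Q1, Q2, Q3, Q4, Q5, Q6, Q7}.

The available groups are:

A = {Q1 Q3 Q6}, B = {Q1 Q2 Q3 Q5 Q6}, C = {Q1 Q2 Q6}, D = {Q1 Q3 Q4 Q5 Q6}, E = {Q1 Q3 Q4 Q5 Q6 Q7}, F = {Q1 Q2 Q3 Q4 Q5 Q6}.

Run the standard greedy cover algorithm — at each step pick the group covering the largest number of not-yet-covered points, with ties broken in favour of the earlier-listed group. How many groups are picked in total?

Greedy: pick E (covers 6 new) → pick B (covers 1 new). Total picks: 2.

2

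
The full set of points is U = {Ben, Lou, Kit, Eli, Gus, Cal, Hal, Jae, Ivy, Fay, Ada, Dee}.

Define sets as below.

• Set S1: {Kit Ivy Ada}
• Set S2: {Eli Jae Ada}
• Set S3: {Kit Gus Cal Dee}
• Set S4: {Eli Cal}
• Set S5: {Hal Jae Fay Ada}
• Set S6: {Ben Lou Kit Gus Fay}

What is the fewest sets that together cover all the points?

Take {S1, S2, S3, S5, S6}. Their union is {Ben, Lou, Kit, Eli, Gus, Cal, Hal, Jae, Ivy, Fay, Ada, Dee}, which is all 12 points.
No 4 of the 6 sets cover everything (all 15 combinations miss at least one point), so 5 is optimal.

5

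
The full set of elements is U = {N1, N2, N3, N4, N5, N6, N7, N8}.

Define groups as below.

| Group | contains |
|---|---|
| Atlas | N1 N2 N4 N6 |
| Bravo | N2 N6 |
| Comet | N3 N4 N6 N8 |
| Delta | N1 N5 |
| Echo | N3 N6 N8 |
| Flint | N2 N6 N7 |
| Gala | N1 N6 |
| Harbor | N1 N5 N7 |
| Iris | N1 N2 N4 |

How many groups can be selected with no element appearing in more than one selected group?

2

Bravo, Harbor are pairwise disjoint (Bravo={N2,N6}; Harbor={N1,N5,N7}).
Every remaining group overlaps one of these, and no 3 of the listed groups are pairwise disjoint, so 2 is the maximum.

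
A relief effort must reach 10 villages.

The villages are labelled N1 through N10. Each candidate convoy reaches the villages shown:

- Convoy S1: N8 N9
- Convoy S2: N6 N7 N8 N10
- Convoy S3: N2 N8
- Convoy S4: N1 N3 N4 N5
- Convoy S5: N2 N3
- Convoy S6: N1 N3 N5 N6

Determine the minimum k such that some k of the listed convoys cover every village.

Take {S1, S2, S4, S5}. Their union is {N1, N2, N3, N4, N5, N6, N7, N8, N9, N10}, which is all 10 villages.
No 3 of the 6 convoys cover everything (all 20 combinations miss at least one village), so 4 is optimal.

4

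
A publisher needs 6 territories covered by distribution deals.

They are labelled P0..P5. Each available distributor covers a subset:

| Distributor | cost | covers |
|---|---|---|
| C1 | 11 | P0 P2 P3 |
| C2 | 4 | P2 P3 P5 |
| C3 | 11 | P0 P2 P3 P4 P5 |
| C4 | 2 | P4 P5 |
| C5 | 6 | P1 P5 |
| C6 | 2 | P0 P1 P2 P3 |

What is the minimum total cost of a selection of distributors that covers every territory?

C4, C6 together cover every territory (C4 ∪ C6 = {P0, P1, P2, P3, P4, P5}); total cost 2 + 2 = 4.
No covering selection has total cost below 4.

4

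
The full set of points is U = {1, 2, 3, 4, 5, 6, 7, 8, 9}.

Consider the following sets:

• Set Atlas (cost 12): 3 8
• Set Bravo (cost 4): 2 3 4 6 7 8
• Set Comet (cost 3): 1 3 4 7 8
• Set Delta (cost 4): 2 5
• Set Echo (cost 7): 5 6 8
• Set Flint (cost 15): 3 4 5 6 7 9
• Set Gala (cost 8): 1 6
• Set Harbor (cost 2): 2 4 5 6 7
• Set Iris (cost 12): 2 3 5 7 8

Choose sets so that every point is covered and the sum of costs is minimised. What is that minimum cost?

20

Comet, Flint, Harbor together cover every point (Comet ∪ Flint ∪ Harbor = {1, 2, 3, 4, 5, 6, 7, 8, 9}); total cost 3 + 15 + 2 = 20.
No covering selection has total cost below 20.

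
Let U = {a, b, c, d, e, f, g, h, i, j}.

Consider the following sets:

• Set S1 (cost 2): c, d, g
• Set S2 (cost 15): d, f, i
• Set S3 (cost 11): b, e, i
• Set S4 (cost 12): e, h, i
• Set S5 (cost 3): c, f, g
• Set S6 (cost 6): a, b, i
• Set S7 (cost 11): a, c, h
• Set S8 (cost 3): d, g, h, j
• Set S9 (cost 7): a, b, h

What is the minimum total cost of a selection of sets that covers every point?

23

S3, S5, S6, S8 together cover every point (S3 ∪ S5 ∪ S6 ∪ S8 = {a, b, c, d, e, f, g, h, i, j}); total cost 11 + 3 + 6 + 3 = 23.
The greedy pick S1, S8, S6, S5, S3 costs 25; no covering selection beats 23.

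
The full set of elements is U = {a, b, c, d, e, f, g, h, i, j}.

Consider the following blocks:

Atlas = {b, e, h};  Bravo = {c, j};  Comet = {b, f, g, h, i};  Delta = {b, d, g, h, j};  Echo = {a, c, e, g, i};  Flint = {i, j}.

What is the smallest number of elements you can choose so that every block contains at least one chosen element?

3

Take T = {b, c, j}. Each listed block contains at least one of these, so T is a hitting set of size 3.
No choice of 2 elements meets every block, so 3 is the minimum.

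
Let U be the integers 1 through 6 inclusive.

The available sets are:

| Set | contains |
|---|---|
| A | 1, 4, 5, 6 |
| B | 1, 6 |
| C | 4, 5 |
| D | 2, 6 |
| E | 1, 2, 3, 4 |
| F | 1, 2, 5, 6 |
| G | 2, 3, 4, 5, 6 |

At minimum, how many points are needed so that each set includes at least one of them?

2

Take H = {4, 6}. Each listed set contains at least one of these, so H is a hitting set of size 2.
The sets B, C are pairwise disjoint, so any hitting set needs a separate point for each — at least 2. Hence 2 is optimal.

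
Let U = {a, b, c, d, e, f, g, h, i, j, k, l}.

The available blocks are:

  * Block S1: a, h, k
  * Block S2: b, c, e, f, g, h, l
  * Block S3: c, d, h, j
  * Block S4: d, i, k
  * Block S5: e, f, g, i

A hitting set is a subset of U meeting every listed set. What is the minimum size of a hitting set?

2

T = {h, i} meets every block (each contains at least one member of T), and |T| = 2.
The blocks S1, S5 are pairwise disjoint, so any hitting set needs a separate item for each — at least 2. Hence 2 is optimal.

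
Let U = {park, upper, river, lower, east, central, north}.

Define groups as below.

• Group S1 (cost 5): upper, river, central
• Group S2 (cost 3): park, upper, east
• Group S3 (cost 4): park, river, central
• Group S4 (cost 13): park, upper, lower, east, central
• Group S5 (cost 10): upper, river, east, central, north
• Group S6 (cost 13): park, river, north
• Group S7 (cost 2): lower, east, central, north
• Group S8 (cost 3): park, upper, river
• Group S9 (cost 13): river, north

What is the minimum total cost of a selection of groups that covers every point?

5

S7, S8 together cover every point (S7 ∪ S8 = {park, upper, river, lower, east, central, north}); total cost 2 + 3 = 5.
No covering selection has total cost below 5.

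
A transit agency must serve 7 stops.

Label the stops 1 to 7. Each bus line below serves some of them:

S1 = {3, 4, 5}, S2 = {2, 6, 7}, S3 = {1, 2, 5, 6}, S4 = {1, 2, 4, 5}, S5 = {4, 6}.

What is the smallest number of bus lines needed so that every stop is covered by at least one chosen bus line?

3

Take {S1, S2, S3}. Their union is {1, 2, 3, 4, 5, 6, 7}, which is all 7 stops.
Only S1 contains 3, so S1 is forced; the remaining 4 stops need at least 2 more bus lines (each remaining bus line adds at most 3) — so at least 3 bus lines are needed, and 3 is optimal.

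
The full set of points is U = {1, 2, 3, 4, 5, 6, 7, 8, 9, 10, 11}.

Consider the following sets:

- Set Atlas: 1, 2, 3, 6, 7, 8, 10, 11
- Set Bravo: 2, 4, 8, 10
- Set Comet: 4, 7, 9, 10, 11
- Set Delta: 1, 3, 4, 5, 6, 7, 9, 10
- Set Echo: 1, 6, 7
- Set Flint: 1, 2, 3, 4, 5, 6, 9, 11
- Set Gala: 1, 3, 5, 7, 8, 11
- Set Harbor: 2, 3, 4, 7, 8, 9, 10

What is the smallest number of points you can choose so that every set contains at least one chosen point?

2

H = {1, 4} meets every set (each contains at least one member of H), and |H| = 2.
The sets Bravo, Echo are pairwise disjoint, so any hitting set needs a separate point for each — at least 2. Hence 2 is optimal.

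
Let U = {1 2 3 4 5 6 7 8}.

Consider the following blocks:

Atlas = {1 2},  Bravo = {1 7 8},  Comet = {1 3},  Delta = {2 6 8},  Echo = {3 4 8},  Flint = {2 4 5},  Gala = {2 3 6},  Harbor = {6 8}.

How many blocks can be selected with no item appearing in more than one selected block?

Comet, Flint, Harbor are pairwise disjoint (Comet={1,3}; Flint={2,4,5}; Harbor={6,8}).
Every remaining block overlaps one of these, and no 4 of the listed blocks are pairwise disjoint, so 3 is the maximum.

3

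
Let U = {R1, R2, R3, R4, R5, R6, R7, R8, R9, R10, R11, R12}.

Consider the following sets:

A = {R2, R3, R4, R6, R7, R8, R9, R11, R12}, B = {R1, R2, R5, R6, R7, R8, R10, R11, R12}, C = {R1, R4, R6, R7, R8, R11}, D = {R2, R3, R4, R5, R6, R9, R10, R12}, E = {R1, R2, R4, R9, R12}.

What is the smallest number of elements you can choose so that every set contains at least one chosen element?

2

Take H = {R9, R11}. Each listed set contains at least one of these, so H is a hitting set of size 2.
No single element lies in every set, so at least 2 are needed and 2 is optimal.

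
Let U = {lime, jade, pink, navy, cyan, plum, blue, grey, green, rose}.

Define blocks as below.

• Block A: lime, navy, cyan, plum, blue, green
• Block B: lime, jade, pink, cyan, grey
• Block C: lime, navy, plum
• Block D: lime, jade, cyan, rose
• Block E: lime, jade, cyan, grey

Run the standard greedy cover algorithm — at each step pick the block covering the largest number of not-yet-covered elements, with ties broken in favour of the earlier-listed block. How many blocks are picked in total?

Greedy: pick A (covers 6 new) → pick B (covers 3 new) → pick D (covers 1 new). Total picks: 3.

3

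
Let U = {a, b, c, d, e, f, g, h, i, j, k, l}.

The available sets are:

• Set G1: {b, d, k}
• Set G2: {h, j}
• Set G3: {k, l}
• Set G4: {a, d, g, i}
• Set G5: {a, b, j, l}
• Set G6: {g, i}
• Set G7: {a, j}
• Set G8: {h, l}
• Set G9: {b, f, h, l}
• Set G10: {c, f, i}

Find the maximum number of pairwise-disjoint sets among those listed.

G1, G6, G7, G8 are pairwise disjoint (G1={b,d,k}; G6={g,i}; G7={a,j}; G8={h,l}).
Every remaining set overlaps one of these, and no 5 of the listed sets are pairwise disjoint, so 4 is the maximum.

4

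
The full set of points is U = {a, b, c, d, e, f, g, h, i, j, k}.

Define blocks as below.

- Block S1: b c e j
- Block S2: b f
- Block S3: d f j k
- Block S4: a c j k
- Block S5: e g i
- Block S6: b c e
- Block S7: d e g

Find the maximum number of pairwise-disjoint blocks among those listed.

S2, S4, S7 are pairwise disjoint (S2={b,f}; S4={a,c,j,k}; S7={d,e,g}).
Every remaining block overlaps one of these, and no 4 of the listed blocks are pairwise disjoint, so 3 is the maximum.

3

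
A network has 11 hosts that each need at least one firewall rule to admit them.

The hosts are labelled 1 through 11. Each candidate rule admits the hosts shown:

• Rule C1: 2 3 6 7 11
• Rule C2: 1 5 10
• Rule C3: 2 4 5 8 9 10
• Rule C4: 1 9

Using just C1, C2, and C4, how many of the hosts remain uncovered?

Union of C1, C2, C4 = {1, 2, 3, 5, 6, 7, 9, 10, 11}.
Not covered: 4, 8 — 2 hosts.

2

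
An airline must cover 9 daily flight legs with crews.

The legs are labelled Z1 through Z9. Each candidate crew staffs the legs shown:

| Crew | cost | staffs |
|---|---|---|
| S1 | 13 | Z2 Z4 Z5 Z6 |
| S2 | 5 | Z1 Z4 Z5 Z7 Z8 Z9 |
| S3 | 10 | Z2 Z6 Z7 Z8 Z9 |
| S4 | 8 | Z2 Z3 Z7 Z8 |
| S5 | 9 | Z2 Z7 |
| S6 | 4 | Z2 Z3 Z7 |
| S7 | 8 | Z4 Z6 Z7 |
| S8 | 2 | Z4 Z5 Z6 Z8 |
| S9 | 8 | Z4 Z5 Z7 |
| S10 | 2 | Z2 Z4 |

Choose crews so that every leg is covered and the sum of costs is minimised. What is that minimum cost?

11

S2, S6, S8 together cover every leg (S2 ∪ S6 ∪ S8 = {Z1, Z2, Z3, Z4, Z5, Z6, Z7, Z8, Z9}); total cost 5 + 4 + 2 = 11.
No covering selection has total cost below 11.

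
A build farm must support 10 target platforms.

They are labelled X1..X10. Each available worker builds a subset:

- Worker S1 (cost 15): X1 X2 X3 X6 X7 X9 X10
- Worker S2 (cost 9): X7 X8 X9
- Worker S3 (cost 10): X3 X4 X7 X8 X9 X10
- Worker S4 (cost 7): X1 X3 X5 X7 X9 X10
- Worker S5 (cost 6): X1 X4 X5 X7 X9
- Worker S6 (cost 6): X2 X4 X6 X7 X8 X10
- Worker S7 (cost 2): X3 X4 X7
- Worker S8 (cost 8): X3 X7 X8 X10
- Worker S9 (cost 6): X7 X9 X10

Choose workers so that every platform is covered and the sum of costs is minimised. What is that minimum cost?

S4, S6 together cover every platform (S4 ∪ S6 = {X1, X2, X3, X4, X5, X6, X7, X8, X9, X10}); total cost 7 + 6 = 13.
The greedy pick S7, S6, S5 costs 14; no covering selection beats 13.

13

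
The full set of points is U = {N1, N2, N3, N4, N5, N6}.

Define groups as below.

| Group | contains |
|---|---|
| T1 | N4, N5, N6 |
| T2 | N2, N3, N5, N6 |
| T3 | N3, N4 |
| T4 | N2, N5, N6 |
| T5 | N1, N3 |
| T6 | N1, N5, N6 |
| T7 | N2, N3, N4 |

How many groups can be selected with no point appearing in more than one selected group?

T4, T5 are pairwise disjoint (T4={N2,N5,N6}; T5={N1,N3}).
Every remaining group overlaps one of these, and no 3 of the listed groups are pairwise disjoint, so 2 is the maximum.

2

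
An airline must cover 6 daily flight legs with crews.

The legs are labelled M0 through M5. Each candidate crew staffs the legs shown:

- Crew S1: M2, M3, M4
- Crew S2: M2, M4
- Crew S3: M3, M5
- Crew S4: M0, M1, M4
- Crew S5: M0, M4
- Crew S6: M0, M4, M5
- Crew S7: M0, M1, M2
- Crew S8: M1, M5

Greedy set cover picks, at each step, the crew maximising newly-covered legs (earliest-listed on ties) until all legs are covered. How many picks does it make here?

Greedy: pick S1 (covers 3 new) → pick S4 (covers 2 new) → pick S3 (covers 1 new). Total picks: 3.

3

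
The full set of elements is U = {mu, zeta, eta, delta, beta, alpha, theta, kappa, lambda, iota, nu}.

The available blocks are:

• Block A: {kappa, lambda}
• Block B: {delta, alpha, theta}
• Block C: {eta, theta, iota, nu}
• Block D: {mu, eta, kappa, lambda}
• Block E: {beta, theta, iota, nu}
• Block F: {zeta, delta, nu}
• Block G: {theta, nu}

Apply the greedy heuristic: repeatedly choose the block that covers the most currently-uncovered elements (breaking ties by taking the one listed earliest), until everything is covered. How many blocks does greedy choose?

Greedy: pick C (covers 4 new) → pick D (covers 3 new) → pick B (covers 2 new) → pick E (covers 1 new) → pick F (covers 1 new). Total picks: 5.
(The true minimum cover uses only 4 blocks, so greedy is not optimal here.)

5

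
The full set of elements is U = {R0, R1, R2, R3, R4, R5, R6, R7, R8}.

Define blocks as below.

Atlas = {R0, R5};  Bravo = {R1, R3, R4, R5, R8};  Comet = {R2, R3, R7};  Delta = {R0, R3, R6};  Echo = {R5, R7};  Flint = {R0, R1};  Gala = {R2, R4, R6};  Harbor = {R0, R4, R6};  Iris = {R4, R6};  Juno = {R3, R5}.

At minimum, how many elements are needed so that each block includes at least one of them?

4

Take H = {R0, R3, R6, R7}. Each listed block contains at least one of these, so H is a hitting set of size 4.
No choice of 3 elements meets every block, so 4 is the minimum.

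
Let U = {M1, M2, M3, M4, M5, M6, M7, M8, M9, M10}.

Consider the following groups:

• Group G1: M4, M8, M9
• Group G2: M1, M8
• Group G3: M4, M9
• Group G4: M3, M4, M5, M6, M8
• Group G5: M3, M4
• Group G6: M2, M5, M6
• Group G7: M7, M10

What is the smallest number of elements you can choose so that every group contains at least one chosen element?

H = {M4, M6, M7, M8} meets every group (each contains at least one member of H), and |H| = 4.
The groups G2, G3, G6, G7 are pairwise disjoint, so any hitting set needs a separate element for each — at least 4. Hence 4 is optimal.

4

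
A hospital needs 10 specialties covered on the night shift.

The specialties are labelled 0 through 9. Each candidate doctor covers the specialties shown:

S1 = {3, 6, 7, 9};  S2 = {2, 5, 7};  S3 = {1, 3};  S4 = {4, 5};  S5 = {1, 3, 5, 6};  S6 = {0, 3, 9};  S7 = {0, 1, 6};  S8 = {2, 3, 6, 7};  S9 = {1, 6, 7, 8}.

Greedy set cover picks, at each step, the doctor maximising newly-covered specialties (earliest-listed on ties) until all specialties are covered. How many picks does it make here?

5

Greedy: pick S1 (covers 4 new) → pick S2 (covers 2 new) → pick S7 (covers 2 new) → pick S4 (covers 1 new) → pick S9 (covers 1 new). Total picks: 5.
(The true minimum cover uses only 4 doctors, so greedy is not optimal here.)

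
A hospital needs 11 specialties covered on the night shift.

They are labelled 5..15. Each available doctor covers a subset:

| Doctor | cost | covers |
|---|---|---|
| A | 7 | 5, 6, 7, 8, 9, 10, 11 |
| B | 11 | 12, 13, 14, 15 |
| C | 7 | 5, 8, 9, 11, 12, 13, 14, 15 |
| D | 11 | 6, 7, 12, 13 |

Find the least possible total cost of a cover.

14

A, C together cover every specialty (A ∪ C = {5, 6, 7, 8, 9, 10, 11, 12, 13, 14, 15}); total cost 7 + 7 = 14.
No covering selection has total cost below 14.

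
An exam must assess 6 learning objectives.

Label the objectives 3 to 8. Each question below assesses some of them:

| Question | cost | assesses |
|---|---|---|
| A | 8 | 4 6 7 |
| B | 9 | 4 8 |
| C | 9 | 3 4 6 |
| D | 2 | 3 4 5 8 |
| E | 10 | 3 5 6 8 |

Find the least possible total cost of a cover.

A, D together cover every objective (A ∪ D = {3, 4, 5, 6, 7, 8}); total cost 8 + 2 = 10.
No covering selection has total cost below 10.

10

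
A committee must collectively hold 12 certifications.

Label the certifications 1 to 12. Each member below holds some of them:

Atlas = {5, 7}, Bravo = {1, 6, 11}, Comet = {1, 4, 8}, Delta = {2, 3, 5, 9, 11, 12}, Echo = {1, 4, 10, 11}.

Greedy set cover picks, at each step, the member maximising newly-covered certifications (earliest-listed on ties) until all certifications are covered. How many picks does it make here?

5

Greedy: pick Delta (covers 6 new) → pick Comet (covers 3 new) → pick Atlas (covers 1 new) → pick Bravo (covers 1 new) → pick Echo (covers 1 new). Total picks: 5.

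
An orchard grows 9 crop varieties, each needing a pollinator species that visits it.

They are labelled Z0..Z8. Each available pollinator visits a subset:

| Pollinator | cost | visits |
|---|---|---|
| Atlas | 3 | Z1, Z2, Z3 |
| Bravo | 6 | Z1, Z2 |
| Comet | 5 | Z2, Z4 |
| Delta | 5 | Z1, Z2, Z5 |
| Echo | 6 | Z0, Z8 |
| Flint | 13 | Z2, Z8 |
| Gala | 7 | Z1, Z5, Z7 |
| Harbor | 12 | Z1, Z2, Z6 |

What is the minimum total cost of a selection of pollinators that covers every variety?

33

Atlas, Comet, Echo, Gala, Harbor together cover every variety (Atlas ∪ Comet ∪ Echo ∪ Gala ∪ Harbor = {Z0, Z1, Z2, Z3, Z4, Z5, Z6, Z7, Z8}); total cost 3 + 5 + 6 + 7 + 12 = 33.
No covering selection has total cost below 33.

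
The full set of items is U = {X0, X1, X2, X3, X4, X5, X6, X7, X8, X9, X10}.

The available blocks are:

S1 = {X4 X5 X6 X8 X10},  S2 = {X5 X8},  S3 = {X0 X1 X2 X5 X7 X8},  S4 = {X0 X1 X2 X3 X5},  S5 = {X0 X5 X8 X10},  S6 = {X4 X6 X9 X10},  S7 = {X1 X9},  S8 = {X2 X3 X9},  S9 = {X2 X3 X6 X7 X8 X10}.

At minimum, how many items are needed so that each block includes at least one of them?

3

H = {X3, X8, X9} meets every block (each contains at least one member of H), and |H| = 3.
No choice of 2 items meets every block, so 3 is the minimum.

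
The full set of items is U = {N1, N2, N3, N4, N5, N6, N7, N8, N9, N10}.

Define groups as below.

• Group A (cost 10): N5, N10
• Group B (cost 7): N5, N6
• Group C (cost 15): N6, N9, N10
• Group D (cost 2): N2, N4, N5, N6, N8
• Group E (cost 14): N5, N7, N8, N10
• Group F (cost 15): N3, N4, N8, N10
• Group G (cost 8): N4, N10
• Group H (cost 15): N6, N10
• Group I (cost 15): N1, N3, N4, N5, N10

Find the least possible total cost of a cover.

46

C, D, E, I together cover every item (C ∪ D ∪ E ∪ I = {N1, N2, N3, N4, N5, N6, N7, N8, N9, N10}); total cost 15 + 2 + 14 + 15 = 46.
No covering selection has total cost below 46.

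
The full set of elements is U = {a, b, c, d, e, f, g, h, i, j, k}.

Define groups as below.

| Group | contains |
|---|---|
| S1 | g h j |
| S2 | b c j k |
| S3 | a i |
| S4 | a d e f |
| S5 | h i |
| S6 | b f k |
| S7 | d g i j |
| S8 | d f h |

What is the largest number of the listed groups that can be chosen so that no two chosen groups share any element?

S2, S4, S5 are pairwise disjoint (S2={b,c,j,k}; S4={a,d,e,f}; S5={h,i}).
Every remaining group overlaps one of these, and no 4 of the listed groups are pairwise disjoint, so 3 is the maximum.

3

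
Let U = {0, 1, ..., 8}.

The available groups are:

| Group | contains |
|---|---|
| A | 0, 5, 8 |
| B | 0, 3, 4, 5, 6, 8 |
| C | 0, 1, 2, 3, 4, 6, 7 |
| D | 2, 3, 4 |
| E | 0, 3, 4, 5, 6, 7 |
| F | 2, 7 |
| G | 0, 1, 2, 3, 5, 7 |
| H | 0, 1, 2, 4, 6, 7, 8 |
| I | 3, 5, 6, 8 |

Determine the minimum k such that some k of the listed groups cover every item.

2

B and G together: B ∪ G = {0, 1, 2, 3, 4, 5, 6, 7, 8} — every item is covered.
No single group has all 9 items (the largest, C, has 7), so 2 is optimal.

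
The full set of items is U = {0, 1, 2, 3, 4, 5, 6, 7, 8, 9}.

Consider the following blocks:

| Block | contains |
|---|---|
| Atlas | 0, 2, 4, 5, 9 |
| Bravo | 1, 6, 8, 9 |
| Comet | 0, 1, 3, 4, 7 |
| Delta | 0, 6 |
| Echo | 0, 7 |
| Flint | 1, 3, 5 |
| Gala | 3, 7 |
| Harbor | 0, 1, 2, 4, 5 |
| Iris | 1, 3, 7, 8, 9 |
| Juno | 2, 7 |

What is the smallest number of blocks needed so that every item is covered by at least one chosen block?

Delta and Harbor and Iris together: Delta ∪ Harbor ∪ Iris = {0, 1, 2, 3, 4, 5, 6, 7, 8, 9} — every item is covered.
No 2 of the 10 blocks cover everything (all 45 combinations miss at least one item), so 3 is optimal.

3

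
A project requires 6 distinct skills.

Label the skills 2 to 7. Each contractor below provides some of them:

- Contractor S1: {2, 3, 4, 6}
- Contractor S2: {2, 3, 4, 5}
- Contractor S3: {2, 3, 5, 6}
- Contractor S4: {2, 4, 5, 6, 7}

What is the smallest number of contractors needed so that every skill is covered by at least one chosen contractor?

2

S1 and S4 together: S1 ∪ S4 = {2, 3, 4, 5, 6, 7} — every skill is covered.
No single contractor has all 6 skills (the largest, S4, has 5), so 2 is optimal.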